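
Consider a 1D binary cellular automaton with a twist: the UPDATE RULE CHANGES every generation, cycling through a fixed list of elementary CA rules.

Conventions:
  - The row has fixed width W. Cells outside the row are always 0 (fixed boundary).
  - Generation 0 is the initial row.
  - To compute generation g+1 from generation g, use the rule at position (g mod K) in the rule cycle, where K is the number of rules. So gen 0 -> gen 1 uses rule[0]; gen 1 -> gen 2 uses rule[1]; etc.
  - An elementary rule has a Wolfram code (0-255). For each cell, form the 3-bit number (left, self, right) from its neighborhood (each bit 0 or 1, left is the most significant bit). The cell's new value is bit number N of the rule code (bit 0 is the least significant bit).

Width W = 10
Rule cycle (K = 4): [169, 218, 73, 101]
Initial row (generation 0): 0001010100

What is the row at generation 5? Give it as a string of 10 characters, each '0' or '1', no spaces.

Answer: 0001110100

Derivation:
Gen 0: 0001010100
Gen 1 (rule 169): 1100101001
Gen 2 (rule 218): 1111000110
Gen 3 (rule 73): 1001010110
Gen 4 (rule 101): 1001111010
Gen 5 (rule 169): 0001110100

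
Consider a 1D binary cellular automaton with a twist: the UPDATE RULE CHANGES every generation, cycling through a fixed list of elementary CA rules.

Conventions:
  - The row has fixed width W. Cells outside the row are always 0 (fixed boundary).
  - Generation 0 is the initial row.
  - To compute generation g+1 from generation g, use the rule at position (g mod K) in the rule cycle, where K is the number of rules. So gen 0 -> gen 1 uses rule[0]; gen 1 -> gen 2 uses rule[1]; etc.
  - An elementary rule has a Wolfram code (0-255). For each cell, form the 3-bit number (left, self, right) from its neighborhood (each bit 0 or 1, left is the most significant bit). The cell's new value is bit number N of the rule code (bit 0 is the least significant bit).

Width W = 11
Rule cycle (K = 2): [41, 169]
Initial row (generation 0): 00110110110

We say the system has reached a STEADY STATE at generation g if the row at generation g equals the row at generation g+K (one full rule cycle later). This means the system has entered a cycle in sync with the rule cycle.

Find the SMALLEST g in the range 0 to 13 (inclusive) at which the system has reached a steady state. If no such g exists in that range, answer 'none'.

Gen 0: 00110110110
Gen 1 (rule 41): 10101101100
Gen 2 (rule 169): 01011011001
Gen 3 (rule 41): 00110110000
Gen 4 (rule 169): 10101100111
Gen 5 (rule 41): 01011000100
Gen 6 (rule 169): 00110010001
Gen 7 (rule 41): 10100000100
Gen 8 (rule 169): 01001110001
Gen 9 (rule 41): 00001000100
Gen 10 (rule 169): 11100010001
Gen 11 (rule 41): 10001000100
Gen 12 (rule 169): 00100010001
Gen 13 (rule 41): 10001000100
Gen 14 (rule 169): 00100010001
Gen 15 (rule 41): 10001000100

Answer: 11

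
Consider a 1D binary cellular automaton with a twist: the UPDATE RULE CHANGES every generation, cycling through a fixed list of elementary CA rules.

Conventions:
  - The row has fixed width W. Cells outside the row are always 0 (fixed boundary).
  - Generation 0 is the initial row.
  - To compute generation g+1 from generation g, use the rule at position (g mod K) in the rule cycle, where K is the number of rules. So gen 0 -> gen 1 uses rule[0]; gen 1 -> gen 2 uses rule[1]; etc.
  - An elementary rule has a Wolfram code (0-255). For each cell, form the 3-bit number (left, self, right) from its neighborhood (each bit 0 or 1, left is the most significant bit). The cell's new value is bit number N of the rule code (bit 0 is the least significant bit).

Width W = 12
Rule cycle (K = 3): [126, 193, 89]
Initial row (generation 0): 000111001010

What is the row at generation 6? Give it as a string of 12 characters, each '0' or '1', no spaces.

Answer: 010000011100

Derivation:
Gen 0: 000111001010
Gen 1 (rule 126): 001101111111
Gen 2 (rule 193): 100100111111
Gen 3 (rule 89): 010010100001
Gen 4 (rule 126): 111111110011
Gen 5 (rule 193): 011111110001
Gen 6 (rule 89): 010000011100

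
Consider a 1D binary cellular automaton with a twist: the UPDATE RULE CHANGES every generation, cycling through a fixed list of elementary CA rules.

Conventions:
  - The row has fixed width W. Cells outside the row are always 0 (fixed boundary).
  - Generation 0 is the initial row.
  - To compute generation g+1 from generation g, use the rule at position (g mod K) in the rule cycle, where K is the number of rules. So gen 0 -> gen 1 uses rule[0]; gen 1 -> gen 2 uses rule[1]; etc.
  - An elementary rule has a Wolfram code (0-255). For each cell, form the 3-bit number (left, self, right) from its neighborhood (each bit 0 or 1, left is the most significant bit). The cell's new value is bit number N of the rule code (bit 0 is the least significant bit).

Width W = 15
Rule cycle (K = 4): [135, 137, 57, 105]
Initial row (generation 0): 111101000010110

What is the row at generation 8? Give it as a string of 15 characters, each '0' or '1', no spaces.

Gen 0: 111101000010110
Gen 1 (rule 135): 011001011110000
Gen 2 (rule 137): 010000011100111
Gen 3 (rule 57): 001111010010100
Gen 4 (rule 105): 101001100001001
Gen 5 (rule 135): 101010001111011
Gen 6 (rule 137): 000000101110010
Gen 7 (rule 57): 111110011001001
Gen 8 (rule 105): 100010011000000

Answer: 100010011000000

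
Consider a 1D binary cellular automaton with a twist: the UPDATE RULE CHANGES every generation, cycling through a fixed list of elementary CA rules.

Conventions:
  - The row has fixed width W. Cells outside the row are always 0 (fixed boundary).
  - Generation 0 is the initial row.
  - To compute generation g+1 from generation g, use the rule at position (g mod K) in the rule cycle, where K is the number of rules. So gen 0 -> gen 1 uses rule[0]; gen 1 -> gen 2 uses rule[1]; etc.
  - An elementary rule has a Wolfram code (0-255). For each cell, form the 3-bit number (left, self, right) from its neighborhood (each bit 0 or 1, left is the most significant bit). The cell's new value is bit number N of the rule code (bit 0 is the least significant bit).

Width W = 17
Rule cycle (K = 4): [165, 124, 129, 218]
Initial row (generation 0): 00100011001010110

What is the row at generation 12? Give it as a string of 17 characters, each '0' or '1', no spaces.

Answer: 00000000000000101

Derivation:
Gen 0: 00100011001010110
Gen 1 (rule 165): 10101000001111000
Gen 2 (rule 124): 11111100001001100
Gen 3 (rule 129): 01111001100000001
Gen 4 (rule 218): 11111111110000010
Gen 5 (rule 165): 01111111100111010
Gen 6 (rule 124): 01000000110101111
Gen 7 (rule 129): 00011110000000110
Gen 8 (rule 218): 00111111000001111
Gen 9 (rule 165): 10011110011100110
Gen 10 (rule 124): 11010011010110111
Gen 11 (rule 129): 00000000000000010
Gen 12 (rule 218): 00000000000000101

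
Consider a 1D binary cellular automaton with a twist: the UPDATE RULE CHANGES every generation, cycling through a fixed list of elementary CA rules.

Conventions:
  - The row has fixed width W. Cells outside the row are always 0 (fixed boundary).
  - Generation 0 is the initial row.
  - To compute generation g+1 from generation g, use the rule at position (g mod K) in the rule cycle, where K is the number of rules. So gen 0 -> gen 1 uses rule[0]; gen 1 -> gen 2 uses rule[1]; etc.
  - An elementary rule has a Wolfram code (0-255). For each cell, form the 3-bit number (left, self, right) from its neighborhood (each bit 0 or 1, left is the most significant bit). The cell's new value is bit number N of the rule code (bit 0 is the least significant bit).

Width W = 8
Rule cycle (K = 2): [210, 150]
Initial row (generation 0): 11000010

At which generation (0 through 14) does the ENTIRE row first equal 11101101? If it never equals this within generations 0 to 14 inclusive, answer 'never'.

Answer: 6

Derivation:
Gen 0: 11000010
Gen 1 (rule 210): 01100101
Gen 2 (rule 150): 10011101
Gen 3 (rule 210): 01101100
Gen 4 (rule 150): 10000010
Gen 5 (rule 210): 01000101
Gen 6 (rule 150): 11101101
Gen 7 (rule 210): 01100100
Gen 8 (rule 150): 10011110
Gen 9 (rule 210): 01101111
Gen 10 (rule 150): 10000110
Gen 11 (rule 210): 01001011
Gen 12 (rule 150): 11111000
Gen 13 (rule 210): 01111100
Gen 14 (rule 150): 10111010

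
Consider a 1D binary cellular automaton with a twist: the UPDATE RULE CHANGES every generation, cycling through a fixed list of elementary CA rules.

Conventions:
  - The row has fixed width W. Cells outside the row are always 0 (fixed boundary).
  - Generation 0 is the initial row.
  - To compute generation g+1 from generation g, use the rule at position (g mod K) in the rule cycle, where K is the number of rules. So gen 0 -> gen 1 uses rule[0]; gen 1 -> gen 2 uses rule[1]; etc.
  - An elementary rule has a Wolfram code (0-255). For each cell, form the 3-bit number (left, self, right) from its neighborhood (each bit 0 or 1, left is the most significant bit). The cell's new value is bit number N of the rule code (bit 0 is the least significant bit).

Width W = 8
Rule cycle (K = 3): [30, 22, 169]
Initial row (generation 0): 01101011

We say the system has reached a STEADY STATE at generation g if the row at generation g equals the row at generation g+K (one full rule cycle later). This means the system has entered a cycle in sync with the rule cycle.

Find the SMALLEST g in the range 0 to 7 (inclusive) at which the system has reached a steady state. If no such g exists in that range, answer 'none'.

Answer: 7

Derivation:
Gen 0: 01101011
Gen 1 (rule 30): 11001010
Gen 2 (rule 22): 00111011
Gen 3 (rule 169): 10110110
Gen 4 (rule 30): 10100101
Gen 5 (rule 22): 10111101
Gen 6 (rule 169): 01111010
Gen 7 (rule 30): 11000011
Gen 8 (rule 22): 00100100
Gen 9 (rule 169): 10000001
Gen 10 (rule 30): 11000011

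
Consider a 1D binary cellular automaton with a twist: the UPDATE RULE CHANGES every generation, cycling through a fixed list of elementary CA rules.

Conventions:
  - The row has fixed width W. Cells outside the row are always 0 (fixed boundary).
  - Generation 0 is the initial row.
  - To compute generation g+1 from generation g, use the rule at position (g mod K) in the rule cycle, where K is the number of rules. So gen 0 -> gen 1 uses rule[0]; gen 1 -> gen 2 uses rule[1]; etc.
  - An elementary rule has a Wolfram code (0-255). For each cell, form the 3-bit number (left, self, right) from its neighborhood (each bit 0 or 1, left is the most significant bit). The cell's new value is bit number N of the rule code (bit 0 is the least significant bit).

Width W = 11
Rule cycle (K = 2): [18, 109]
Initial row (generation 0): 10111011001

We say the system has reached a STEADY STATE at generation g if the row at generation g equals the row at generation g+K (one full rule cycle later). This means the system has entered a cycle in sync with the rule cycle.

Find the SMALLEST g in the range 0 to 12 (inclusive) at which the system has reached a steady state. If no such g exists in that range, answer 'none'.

Gen 0: 10111011001
Gen 1 (rule 18): 00000000110
Gen 2 (rule 109): 11111110110
Gen 3 (rule 18): 00000000001
Gen 4 (rule 109): 11111111101
Gen 5 (rule 18): 00000000000
Gen 6 (rule 109): 11111111111
Gen 7 (rule 18): 00000000000
Gen 8 (rule 109): 11111111111
Gen 9 (rule 18): 00000000000
Gen 10 (rule 109): 11111111111
Gen 11 (rule 18): 00000000000
Gen 12 (rule 109): 11111111111
Gen 13 (rule 18): 00000000000
Gen 14 (rule 109): 11111111111

Answer: 5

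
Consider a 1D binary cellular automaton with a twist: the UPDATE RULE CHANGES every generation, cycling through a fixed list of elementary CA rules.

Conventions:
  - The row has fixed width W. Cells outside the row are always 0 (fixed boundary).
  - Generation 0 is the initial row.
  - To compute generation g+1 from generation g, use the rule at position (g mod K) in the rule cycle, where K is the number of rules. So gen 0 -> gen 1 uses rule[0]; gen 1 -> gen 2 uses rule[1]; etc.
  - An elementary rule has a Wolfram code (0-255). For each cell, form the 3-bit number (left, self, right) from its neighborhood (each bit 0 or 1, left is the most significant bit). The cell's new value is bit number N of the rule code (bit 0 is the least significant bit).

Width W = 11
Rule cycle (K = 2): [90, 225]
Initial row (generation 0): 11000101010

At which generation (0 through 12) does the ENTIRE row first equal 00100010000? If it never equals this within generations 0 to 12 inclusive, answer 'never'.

Answer: never

Derivation:
Gen 0: 11000101010
Gen 1 (rule 90): 11101000001
Gen 2 (rule 225): 01110011100
Gen 3 (rule 90): 11011110110
Gen 4 (rule 225): 01101111010
Gen 5 (rule 90): 11101001001
Gen 6 (rule 225): 01110000000
Gen 7 (rule 90): 11011000000
Gen 8 (rule 225): 01101011111
Gen 9 (rule 90): 11100010001
Gen 10 (rule 225): 01101000100
Gen 11 (rule 90): 11100101010
Gen 12 (rule 225): 01100010100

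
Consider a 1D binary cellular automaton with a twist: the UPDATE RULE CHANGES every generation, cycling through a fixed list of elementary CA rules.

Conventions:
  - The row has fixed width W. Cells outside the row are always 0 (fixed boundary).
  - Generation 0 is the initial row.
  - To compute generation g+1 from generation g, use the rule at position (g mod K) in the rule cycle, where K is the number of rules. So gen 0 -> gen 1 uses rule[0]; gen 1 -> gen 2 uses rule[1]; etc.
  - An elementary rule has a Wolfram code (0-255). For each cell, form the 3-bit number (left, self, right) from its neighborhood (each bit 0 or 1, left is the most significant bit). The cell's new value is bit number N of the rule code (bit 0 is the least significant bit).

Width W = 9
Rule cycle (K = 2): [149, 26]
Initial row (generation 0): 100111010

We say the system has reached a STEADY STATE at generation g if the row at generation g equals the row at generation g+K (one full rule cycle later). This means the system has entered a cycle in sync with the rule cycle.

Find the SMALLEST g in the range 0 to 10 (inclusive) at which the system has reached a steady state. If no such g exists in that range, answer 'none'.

Answer: 10

Derivation:
Gen 0: 100111010
Gen 1 (rule 149): 110010011
Gen 2 (rule 26): 101101110
Gen 3 (rule 149): 100000101
Gen 4 (rule 26): 010001000
Gen 5 (rule 149): 011101111
Gen 6 (rule 26): 110001000
Gen 7 (rule 149): 001101111
Gen 8 (rule 26): 011001000
Gen 9 (rule 149): 000101111
Gen 10 (rule 26): 001001000
Gen 11 (rule 149): 101101111
Gen 12 (rule 26): 001001000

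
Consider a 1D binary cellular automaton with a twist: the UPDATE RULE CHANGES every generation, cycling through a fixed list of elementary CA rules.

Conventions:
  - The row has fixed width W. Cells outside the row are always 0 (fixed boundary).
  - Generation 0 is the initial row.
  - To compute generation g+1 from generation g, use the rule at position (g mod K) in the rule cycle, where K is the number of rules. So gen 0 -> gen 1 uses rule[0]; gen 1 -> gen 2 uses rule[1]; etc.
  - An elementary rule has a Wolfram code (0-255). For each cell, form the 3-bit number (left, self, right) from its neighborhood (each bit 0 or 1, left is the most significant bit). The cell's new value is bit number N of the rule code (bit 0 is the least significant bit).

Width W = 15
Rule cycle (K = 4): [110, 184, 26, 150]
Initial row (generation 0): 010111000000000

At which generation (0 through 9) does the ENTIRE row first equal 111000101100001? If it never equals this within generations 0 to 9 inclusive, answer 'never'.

Gen 0: 010111000000000
Gen 1 (rule 110): 111101000000000
Gen 2 (rule 184): 111010100000000
Gen 3 (rule 26): 100000010000000
Gen 4 (rule 150): 110000111000000
Gen 5 (rule 110): 110001101000000
Gen 6 (rule 184): 101001010100000
Gen 7 (rule 26): 000110000010000
Gen 8 (rule 150): 001001000111000
Gen 9 (rule 110): 011011001101000

Answer: never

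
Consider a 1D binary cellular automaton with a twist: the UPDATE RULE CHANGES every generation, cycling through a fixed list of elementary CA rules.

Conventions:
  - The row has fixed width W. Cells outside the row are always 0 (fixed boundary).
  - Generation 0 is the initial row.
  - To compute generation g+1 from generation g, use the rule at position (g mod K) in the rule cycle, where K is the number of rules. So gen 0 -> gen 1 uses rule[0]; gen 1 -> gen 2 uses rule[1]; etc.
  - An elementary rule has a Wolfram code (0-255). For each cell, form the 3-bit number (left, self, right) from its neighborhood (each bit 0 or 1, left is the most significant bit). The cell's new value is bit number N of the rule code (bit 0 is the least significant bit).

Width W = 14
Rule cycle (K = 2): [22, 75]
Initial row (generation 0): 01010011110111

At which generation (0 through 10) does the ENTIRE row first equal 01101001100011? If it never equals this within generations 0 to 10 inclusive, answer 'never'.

Gen 0: 01010011110111
Gen 1 (rule 22): 11011100000000
Gen 2 (rule 75): 11010101111111
Gen 3 (rule 22): 00010100000000
Gen 4 (rule 75): 11100001111111
Gen 5 (rule 22): 00010010000000
Gen 6 (rule 75): 11100100111111
Gen 7 (rule 22): 00011111000000
Gen 8 (rule 75): 11110001011111
Gen 9 (rule 22): 00001011000000
Gen 10 (rule 75): 11110011011111

Answer: never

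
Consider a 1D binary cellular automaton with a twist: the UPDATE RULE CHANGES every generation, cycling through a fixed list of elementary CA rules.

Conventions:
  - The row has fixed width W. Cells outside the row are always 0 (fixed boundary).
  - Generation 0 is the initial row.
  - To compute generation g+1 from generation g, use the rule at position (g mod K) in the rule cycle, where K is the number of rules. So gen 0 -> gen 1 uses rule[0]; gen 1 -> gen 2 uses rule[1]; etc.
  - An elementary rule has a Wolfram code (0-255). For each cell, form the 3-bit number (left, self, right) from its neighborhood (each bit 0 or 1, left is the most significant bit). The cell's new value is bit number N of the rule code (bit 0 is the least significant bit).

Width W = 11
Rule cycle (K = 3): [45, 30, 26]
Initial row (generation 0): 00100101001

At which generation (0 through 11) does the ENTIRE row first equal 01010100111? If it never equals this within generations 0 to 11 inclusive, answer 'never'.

Answer: 10

Derivation:
Gen 0: 00100101001
Gen 1 (rule 45): 10100111001
Gen 2 (rule 30): 10111100111
Gen 3 (rule 26): 00100011100
Gen 4 (rule 45): 10101010001
Gen 5 (rule 30): 10101011011
Gen 6 (rule 26): 00000010010
Gen 7 (rule 45): 11111010010
Gen 8 (rule 30): 10000011111
Gen 9 (rule 26): 01000110000
Gen 10 (rule 45): 01010100111
Gen 11 (rule 30): 11010111100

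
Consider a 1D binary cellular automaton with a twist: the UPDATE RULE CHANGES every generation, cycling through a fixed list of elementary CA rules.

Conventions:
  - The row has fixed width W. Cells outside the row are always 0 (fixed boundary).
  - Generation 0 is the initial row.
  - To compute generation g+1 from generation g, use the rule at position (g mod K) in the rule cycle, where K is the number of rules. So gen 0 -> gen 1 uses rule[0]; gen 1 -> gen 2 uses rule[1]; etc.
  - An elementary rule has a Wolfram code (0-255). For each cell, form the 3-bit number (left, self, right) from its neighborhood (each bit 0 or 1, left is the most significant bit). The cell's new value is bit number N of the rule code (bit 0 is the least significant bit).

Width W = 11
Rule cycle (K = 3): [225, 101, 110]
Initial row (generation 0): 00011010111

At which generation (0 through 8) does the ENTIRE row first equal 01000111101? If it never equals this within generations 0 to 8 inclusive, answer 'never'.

Gen 0: 00011010111
Gen 1 (rule 225): 11001101011
Gen 2 (rule 101): 01000111101
Gen 3 (rule 110): 11001100111
Gen 4 (rule 225): 01000100011
Gen 5 (rule 101): 01010101001
Gen 6 (rule 110): 11111111011
Gen 7 (rule 225): 01111111101
Gen 8 (rule 101): 00000000111

Answer: 2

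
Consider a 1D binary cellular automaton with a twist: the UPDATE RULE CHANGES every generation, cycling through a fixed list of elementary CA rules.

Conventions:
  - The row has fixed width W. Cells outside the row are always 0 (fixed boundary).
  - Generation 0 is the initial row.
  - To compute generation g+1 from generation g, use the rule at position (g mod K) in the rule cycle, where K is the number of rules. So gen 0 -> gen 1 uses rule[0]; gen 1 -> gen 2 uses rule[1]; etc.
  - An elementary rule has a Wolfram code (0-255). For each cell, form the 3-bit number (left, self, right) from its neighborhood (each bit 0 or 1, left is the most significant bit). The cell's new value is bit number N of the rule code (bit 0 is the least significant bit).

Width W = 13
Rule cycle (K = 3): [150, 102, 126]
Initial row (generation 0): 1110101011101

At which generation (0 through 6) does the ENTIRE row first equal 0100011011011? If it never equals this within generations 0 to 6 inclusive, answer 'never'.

Answer: never

Derivation:
Gen 0: 1110101011101
Gen 1 (rule 150): 0100101001001
Gen 2 (rule 102): 1101111011011
Gen 3 (rule 126): 1111001111111
Gen 4 (rule 150): 0110110111110
Gen 5 (rule 102): 1011011000010
Gen 6 (rule 126): 1111111100111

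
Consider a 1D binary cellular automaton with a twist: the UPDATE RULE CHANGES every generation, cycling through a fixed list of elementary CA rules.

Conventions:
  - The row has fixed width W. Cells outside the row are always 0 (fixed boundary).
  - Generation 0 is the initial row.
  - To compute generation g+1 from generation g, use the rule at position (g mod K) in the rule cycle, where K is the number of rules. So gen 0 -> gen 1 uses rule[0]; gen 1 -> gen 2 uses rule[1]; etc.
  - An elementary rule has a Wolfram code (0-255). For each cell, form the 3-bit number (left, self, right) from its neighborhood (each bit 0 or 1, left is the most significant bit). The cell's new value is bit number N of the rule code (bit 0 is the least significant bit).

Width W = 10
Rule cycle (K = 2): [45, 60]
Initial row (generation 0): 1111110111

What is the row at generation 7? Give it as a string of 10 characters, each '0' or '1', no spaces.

Answer: 1000101001

Derivation:
Gen 0: 1111110111
Gen 1 (rule 45): 1000001100
Gen 2 (rule 60): 1100001010
Gen 3 (rule 45): 1001101110
Gen 4 (rule 60): 1101011001
Gen 5 (rule 45): 1011110001
Gen 6 (rule 60): 1110001001
Gen 7 (rule 45): 1000101001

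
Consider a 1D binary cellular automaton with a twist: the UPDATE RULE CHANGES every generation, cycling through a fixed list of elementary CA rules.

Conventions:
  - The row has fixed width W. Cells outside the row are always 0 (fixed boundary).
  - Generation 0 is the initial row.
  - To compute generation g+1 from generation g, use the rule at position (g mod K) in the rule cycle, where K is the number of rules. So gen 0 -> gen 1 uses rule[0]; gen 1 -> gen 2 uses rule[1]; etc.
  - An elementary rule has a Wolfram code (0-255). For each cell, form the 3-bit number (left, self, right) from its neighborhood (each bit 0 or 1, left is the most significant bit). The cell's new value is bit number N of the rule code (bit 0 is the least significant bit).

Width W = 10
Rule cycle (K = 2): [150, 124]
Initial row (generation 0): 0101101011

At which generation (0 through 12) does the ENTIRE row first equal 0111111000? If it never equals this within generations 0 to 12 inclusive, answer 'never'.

Answer: never

Derivation:
Gen 0: 0101101011
Gen 1 (rule 150): 1100001000
Gen 2 (rule 124): 1110001100
Gen 3 (rule 150): 0101010010
Gen 4 (rule 124): 0111111011
Gen 5 (rule 150): 1011110000
Gen 6 (rule 124): 1110011000
Gen 7 (rule 150): 0101100100
Gen 8 (rule 124): 0111110110
Gen 9 (rule 150): 1011100001
Gen 10 (rule 124): 1110110001
Gen 11 (rule 150): 0100001011
Gen 12 (rule 124): 0110001111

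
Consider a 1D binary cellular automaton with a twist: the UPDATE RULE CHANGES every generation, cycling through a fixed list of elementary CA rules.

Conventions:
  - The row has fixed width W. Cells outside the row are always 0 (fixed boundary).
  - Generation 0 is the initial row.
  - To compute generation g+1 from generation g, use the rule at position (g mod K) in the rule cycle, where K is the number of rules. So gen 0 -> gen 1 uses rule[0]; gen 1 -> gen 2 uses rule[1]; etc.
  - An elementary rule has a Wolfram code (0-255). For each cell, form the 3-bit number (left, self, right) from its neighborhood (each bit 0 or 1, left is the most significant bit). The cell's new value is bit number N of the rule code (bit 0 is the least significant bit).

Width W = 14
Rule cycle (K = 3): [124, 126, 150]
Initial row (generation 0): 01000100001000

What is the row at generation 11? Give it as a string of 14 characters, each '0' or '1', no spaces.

Answer: 01111100011111

Derivation:
Gen 0: 01000100001000
Gen 1 (rule 124): 01100110001100
Gen 2 (rule 126): 11111111011110
Gen 3 (rule 150): 01111110001101
Gen 4 (rule 124): 01000011001111
Gen 5 (rule 126): 11100111111001
Gen 6 (rule 150): 01011011110111
Gen 7 (rule 124): 01111110011101
Gen 8 (rule 126): 11000011110111
Gen 9 (rule 150): 00100101100010
Gen 10 (rule 124): 00110111110011
Gen 11 (rule 126): 01111100011111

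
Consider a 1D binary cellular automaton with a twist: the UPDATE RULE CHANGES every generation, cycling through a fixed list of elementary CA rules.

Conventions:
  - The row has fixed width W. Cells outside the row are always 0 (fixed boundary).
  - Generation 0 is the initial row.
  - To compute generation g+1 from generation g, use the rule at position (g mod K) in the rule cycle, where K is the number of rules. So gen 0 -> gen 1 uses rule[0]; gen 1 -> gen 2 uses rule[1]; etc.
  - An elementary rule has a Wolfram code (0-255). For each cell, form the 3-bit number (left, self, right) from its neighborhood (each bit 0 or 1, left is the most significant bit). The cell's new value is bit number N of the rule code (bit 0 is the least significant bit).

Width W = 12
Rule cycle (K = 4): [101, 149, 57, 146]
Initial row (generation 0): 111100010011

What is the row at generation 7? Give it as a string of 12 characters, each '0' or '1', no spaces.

Answer: 010000101001

Derivation:
Gen 0: 111100010011
Gen 1 (rule 101): 000101010001
Gen 2 (rule 149): 110101011101
Gen 3 (rule 57): 101010110010
Gen 4 (rule 146): 000000001101
Gen 5 (rule 101): 111111100111
Gen 6 (rule 149): 011111010010
Gen 7 (rule 57): 010000101001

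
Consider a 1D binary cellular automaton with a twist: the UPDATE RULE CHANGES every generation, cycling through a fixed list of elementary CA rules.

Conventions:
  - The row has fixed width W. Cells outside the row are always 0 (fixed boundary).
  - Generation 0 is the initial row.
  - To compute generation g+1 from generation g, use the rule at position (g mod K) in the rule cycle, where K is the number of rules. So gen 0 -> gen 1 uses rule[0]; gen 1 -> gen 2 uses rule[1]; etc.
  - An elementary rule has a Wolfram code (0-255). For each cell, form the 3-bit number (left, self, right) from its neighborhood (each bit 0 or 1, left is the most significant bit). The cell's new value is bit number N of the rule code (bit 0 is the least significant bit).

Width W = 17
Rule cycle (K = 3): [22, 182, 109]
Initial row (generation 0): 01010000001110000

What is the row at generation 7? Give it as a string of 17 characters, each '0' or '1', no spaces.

Answer: 00001010000101111

Derivation:
Gen 0: 01010000001110000
Gen 1 (rule 22): 11011000010001000
Gen 2 (rule 182): 00100100111011100
Gen 3 (rule 109): 10100100101110101
Gen 4 (rule 22): 10111111100000101
Gen 5 (rule 182): 11011111010001111
Gen 6 (rule 109): 11110001110101001
Gen 7 (rule 22): 00001010000101111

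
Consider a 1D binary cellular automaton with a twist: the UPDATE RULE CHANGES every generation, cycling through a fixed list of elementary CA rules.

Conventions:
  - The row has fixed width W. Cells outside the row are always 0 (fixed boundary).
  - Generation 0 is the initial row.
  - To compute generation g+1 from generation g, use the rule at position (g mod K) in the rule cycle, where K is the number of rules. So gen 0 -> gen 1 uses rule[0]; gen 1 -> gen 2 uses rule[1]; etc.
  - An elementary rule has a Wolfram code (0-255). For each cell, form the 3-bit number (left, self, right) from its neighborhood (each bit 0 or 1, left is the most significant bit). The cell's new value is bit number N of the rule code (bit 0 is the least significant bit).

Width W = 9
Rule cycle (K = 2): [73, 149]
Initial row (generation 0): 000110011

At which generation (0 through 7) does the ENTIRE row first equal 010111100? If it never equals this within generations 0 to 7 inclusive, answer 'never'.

Answer: never

Derivation:
Gen 0: 000110011
Gen 1 (rule 73): 110110011
Gen 2 (rule 149): 000001000
Gen 3 (rule 73): 111100011
Gen 4 (rule 149): 011011000
Gen 5 (rule 73): 011011011
Gen 6 (rule 149): 000000000
Gen 7 (rule 73): 111111111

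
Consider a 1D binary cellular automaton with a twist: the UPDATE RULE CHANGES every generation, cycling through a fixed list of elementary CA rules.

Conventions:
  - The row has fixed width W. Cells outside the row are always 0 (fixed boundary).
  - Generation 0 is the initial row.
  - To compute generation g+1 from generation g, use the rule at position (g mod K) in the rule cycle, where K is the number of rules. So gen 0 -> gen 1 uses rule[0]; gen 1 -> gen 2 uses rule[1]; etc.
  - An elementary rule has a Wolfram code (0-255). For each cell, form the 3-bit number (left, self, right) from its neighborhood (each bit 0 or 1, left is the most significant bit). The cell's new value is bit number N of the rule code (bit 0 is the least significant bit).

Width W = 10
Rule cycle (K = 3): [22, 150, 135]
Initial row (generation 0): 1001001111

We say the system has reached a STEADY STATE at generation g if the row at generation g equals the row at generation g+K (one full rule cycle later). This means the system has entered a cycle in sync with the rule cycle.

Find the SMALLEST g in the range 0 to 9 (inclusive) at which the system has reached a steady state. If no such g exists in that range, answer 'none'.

Answer: none

Derivation:
Gen 0: 1001001111
Gen 1 (rule 22): 1111110000
Gen 2 (rule 150): 0111101000
Gen 3 (rule 135): 1011001011
Gen 4 (rule 22): 1000111000
Gen 5 (rule 150): 1101010100
Gen 6 (rule 135): 0001010101
Gen 7 (rule 22): 0011010101
Gen 8 (rule 150): 0100010101
Gen 9 (rule 135): 1101110101
Gen 10 (rule 22): 0000000101
Gen 11 (rule 150): 0000001101
Gen 12 (rule 135): 1111110001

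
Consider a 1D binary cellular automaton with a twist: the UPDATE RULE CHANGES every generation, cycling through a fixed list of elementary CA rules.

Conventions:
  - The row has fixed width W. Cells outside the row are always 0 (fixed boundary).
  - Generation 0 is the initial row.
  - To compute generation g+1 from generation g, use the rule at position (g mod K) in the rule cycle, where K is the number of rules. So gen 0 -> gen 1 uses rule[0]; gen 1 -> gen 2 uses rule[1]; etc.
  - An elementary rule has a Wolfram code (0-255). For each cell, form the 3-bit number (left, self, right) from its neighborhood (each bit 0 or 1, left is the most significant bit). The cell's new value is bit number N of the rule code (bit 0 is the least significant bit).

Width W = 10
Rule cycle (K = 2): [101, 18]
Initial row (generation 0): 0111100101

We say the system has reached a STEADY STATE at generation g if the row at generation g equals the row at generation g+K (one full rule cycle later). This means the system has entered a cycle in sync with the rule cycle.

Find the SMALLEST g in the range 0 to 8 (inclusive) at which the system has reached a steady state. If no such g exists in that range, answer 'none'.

Gen 0: 0111100101
Gen 1 (rule 101): 0000100111
Gen 2 (rule 18): 0001011000
Gen 3 (rule 101): 1101101011
Gen 4 (rule 18): 0000000000
Gen 5 (rule 101): 1111111111
Gen 6 (rule 18): 0000000000
Gen 7 (rule 101): 1111111111
Gen 8 (rule 18): 0000000000
Gen 9 (rule 101): 1111111111
Gen 10 (rule 18): 0000000000

Answer: 4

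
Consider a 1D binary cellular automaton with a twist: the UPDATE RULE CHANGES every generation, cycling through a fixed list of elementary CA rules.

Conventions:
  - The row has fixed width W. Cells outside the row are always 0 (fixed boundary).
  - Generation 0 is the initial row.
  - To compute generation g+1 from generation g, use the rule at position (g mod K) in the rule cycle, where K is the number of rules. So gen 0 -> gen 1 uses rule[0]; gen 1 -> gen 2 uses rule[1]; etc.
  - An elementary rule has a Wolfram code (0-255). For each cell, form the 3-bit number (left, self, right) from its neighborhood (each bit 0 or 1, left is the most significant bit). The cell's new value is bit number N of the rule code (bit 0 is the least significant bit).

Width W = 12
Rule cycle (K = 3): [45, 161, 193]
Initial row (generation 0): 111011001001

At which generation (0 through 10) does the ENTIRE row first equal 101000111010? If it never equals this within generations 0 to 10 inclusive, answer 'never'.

Gen 0: 111011001001
Gen 1 (rule 45): 100110001001
Gen 2 (rule 161): 000000100000
Gen 3 (rule 193): 111110001111
Gen 4 (rule 45): 100000101000
Gen 5 (rule 161): 001110010011
Gen 6 (rule 193): 100110000001
Gen 7 (rule 45): 100100111101
Gen 8 (rule 161): 000000011010
Gen 9 (rule 193): 111111001000
Gen 10 (rule 45): 100000001011

Answer: never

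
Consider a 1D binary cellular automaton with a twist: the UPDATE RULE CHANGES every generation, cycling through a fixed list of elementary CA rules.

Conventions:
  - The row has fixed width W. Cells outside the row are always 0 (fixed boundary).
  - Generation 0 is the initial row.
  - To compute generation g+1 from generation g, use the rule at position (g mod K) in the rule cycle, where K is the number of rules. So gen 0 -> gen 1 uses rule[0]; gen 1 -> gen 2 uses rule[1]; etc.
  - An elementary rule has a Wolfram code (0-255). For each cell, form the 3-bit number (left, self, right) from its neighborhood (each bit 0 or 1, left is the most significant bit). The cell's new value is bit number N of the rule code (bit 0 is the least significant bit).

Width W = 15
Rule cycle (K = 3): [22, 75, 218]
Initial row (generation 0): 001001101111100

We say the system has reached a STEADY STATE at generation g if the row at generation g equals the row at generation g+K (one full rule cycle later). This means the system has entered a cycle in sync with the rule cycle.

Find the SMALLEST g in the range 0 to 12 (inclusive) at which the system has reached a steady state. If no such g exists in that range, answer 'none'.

Answer: 7

Derivation:
Gen 0: 001001101111100
Gen 1 (rule 22): 011110000000010
Gen 2 (rule 75): 110010111111100
Gen 3 (rule 218): 111100111111110
Gen 4 (rule 22): 000011000000001
Gen 5 (rule 75): 111111011111110
Gen 6 (rule 218): 111111011111111
Gen 7 (rule 22): 000000000000000
Gen 8 (rule 75): 111111111111111
Gen 9 (rule 218): 111111111111111
Gen 10 (rule 22): 000000000000000
Gen 11 (rule 75): 111111111111111
Gen 12 (rule 218): 111111111111111
Gen 13 (rule 22): 000000000000000
Gen 14 (rule 75): 111111111111111
Gen 15 (rule 218): 111111111111111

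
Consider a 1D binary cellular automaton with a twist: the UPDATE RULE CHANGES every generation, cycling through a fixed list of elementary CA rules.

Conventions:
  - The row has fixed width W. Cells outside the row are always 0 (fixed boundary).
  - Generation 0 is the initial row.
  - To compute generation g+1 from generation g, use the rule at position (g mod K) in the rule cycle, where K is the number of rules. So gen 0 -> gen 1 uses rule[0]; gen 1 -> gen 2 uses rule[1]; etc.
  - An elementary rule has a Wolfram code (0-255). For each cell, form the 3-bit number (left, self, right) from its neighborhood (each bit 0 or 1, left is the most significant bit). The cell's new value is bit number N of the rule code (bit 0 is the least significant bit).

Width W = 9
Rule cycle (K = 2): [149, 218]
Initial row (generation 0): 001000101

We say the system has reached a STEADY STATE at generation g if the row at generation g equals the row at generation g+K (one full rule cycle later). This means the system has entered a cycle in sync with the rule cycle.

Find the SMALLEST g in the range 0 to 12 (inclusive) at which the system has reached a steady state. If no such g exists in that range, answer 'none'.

Gen 0: 001000101
Gen 1 (rule 149): 101110101
Gen 2 (rule 218): 001110000
Gen 3 (rule 149): 100101111
Gen 4 (rule 218): 011001111
Gen 5 (rule 149): 000100110
Gen 6 (rule 218): 001011111
Gen 7 (rule 149): 101001110
Gen 8 (rule 218): 000111111
Gen 9 (rule 149): 110011110
Gen 10 (rule 218): 111111111
Gen 11 (rule 149): 011111110
Gen 12 (rule 218): 111111111
Gen 13 (rule 149): 011111110
Gen 14 (rule 218): 111111111

Answer: 10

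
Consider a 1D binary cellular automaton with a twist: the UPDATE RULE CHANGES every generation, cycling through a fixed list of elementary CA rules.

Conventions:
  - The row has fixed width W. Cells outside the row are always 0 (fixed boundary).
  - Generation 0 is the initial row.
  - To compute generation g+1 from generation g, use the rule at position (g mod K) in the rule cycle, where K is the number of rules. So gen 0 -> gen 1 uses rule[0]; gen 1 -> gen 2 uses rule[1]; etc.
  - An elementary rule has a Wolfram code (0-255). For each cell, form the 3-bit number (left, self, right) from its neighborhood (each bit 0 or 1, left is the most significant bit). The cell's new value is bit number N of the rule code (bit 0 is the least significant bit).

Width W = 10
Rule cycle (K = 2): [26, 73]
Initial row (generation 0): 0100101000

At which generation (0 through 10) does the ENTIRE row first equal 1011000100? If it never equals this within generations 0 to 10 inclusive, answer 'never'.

Gen 0: 0100101000
Gen 1 (rule 26): 1011000100
Gen 2 (rule 73): 0011010001
Gen 3 (rule 26): 0110001010
Gen 4 (rule 73): 0110100000
Gen 5 (rule 26): 1100010000
Gen 6 (rule 73): 1101000111
Gen 7 (rule 26): 1000101100
Gen 8 (rule 73): 0010001101
Gen 9 (rule 26): 0101011000
Gen 10 (rule 73): 0000011011

Answer: 1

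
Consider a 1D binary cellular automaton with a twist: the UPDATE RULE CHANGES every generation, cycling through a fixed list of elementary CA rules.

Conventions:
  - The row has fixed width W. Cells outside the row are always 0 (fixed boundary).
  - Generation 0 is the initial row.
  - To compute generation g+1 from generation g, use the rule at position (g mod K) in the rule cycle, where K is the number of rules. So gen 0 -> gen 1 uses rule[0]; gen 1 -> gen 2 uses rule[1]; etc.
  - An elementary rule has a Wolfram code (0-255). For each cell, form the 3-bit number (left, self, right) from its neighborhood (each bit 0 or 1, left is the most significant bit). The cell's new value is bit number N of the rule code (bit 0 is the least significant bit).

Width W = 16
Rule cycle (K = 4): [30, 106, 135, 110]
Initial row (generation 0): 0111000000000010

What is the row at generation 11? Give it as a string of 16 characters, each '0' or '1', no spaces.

Gen 0: 0111000000000010
Gen 1 (rule 30): 1100100000000111
Gen 2 (rule 106): 1101000000001101
Gen 3 (rule 135): 0001011111110001
Gen 4 (rule 110): 0011110000010011
Gen 5 (rule 30): 0110001000111110
Gen 6 (rule 106): 1110010001100010
Gen 7 (rule 135): 0100110110001110
Gen 8 (rule 110): 1101111110011010
Gen 9 (rule 30): 1001000001110011
Gen 10 (rule 106): 0010000011010111
Gen 11 (rule 135): 1110111100010010

Answer: 1110111100010010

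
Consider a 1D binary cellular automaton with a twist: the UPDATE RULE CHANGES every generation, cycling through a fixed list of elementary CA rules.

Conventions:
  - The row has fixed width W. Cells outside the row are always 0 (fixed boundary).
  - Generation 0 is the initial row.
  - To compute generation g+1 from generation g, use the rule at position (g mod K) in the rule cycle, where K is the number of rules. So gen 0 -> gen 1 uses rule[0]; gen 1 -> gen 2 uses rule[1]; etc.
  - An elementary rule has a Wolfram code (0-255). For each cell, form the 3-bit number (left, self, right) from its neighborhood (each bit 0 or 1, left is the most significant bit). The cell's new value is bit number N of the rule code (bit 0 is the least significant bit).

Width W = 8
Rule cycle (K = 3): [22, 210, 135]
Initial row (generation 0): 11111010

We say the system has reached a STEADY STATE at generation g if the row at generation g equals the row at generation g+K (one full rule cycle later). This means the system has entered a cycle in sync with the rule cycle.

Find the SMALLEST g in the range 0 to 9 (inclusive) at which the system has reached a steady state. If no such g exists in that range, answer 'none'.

Gen 0: 11111010
Gen 1 (rule 22): 00000011
Gen 2 (rule 210): 00000101
Gen 3 (rule 135): 11111101
Gen 4 (rule 22): 00000001
Gen 5 (rule 210): 00000010
Gen 6 (rule 135): 11111110
Gen 7 (rule 22): 00000001
Gen 8 (rule 210): 00000010
Gen 9 (rule 135): 11111110
Gen 10 (rule 22): 00000001
Gen 11 (rule 210): 00000010
Gen 12 (rule 135): 11111110

Answer: 4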